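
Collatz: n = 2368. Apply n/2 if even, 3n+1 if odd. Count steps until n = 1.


2368 → 1184 → 592 → 296 → 148 → 74 → 37 → 112 → 56 → 28 → 14 → 7 → 22 → 11 → 34 → 17 → 52 → 26 → 13 → 40 → 20 → 10 → 5 → 16 → 8 → 4 → 2 → 1
Total steps = 27

27 steps


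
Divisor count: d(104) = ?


104 = 2^3 × 13^1
d(104) = (3+1) × (1+1) = 8

8 divisors


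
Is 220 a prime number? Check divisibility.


220 / 2 = 110 (exact division)
220 is NOT prime.

No, 220 is not prime


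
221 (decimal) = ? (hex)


221 (base 10) = 221 (decimal)
221 (decimal) = DD (base 16)


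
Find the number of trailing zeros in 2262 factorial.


floor(2262/5) = 452
floor(2262/25) = 90
floor(2262/125) = 18
floor(2262/625) = 3
Total = 563

563 trailing zeros


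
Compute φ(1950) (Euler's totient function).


1950 = 2 × 3 × 5^2 × 13
Prime factors: 2, 3, 5, 13
φ(1950) = 1950 × (1-1/2) × (1-1/3) × (1-1/5) × (1-1/13)
= 1950 × 1/2 × 2/3 × 4/5 × 12/13 = 480

φ(1950) = 480


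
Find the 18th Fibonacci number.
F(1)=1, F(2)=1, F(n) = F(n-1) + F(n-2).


Sequence: 1, 1, 2, 3, 5, 8, 13, 21, 34, 55, 89, 144, 233, 377, 610, 987, 1597, 2584
F(18) = 2584


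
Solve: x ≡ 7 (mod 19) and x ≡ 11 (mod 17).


M = 19*17 = 323
M1 = M/19 = 17, M2 = M/17 = 19
M1^(-1) mod 19 = 9, M2^(-1) mod 17 = 9
x = 7*17*9 + 11*19*9 = 2952
2952 mod 323 = 45
Check: 45 mod 19 = 7 ✓, 45 mod 17 = 11 ✓

x ≡ 45 (mod 323)


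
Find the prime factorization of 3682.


3682 / 2 = 1841
1841 / 7 = 263
263 / 263 = 1
3682 = 2 × 7 × 263


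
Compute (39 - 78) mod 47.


39 - 78 = -39
-39 mod 47 = 8


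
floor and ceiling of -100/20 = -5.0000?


-100/20 = -5.0000
floor = -5
ceil = -5

floor = -5, ceil = -5


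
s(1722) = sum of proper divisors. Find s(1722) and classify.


Proper divisors: 1, 2, 3, 6, 7, 14, 21, 41, 42, 82, 123, 246, 287, 574, 861
Sum = 1 + 2 + 3 + 6 + 7 + 14 + 21 + 41 + 42 + 82 + 123 + 246 + 287 + 574 + 861 = 2310
2310 > 1722 → abundant

s(1722) = 2310 (abundant)


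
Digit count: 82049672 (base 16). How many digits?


82049672 in base 16 = 4E3FA88
Number of digits = 7

7 digits (base 16)


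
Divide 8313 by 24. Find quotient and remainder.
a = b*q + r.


8313 = 24 * 346 + 9
Check: 8304 + 9 = 8313

q = 346, r = 9


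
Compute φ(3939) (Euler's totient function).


3939 = 3 × 13 × 101
Prime factors: 3, 13, 101
φ(3939) = 3939 × (1-1/3) × (1-1/13) × (1-1/101)
= 3939 × 2/3 × 12/13 × 100/101 = 2400

φ(3939) = 2400


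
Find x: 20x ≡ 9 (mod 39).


GCD(20, 39) = 1, unique solution
a^(-1) mod 39 = 2
x = 2 * 9 mod 39 = 18

x ≡ 18 (mod 39)


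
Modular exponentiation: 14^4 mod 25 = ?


14^1 mod 25 = 14
14^2 mod 25 = 21
14^3 mod 25 = 19
14^4 mod 25 = 16


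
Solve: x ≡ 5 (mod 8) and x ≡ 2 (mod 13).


M = 8*13 = 104
M1 = M/8 = 13, M2 = M/13 = 8
M1^(-1) mod 8 = 5, M2^(-1) mod 13 = 5
x = 5*13*5 + 2*8*5 = 405
405 mod 104 = 93
Check: 93 mod 8 = 5 ✓, 93 mod 13 = 2 ✓

x ≡ 93 (mod 104)


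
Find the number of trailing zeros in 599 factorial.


floor(599/5) = 119
floor(599/25) = 23
floor(599/125) = 4
Total = 146

146 trailing zeros


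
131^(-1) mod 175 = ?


Use the extended Euclidean algorithm on (175, 131); each row r = 175*s + 131*t:
r=175, s=1, t=0
r=131, s=0, t=1
q=1: r=44, s=1, t=-1   [175*(1) + 131*(-1) = 44]
q=2: r=43, s=-2, t=3   [175*(-2) + 131*(3) = 43]
q=1: r=1, s=3, t=-4   [175*(3) + 131*(-4) = 1]
q=43: r=0, s=-131, t=175   [175*(-131) + 131*(175) = 0]
GCD = 1 with t = -4, so 131*(-4) ≡ 1 (mod 175)
Inverse = -4 mod 175 = 171
Check: 131 * 171 = 22401 ≡ 1 (mod 175)

131^(-1) ≡ 171 (mod 175)


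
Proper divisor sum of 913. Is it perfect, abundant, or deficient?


Proper divisors: 1, 11, 83
Sum = 1 + 11 + 83 = 95
95 < 913 → deficient

s(913) = 95 (deficient)


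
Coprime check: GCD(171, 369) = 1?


Euclidean algorithm:
369 = 2 * 171 + 27
171 = 6 * 27 + 9
27 = 3 * 9 + 0
GCD(171, 369) = 9

No, not coprime (GCD = 9)


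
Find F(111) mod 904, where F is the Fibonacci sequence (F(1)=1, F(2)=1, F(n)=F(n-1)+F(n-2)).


F(k) mod 904 for k=1..111:
1, 1, 2, 3, 5, 8, 13, 21, 34, 55, 89, 144, 233, 377, 610, 83, 693, 776, 565, 437, 98, 535, 633, 264, 897, 257, 250, 507, 757, 360, 213, 573, 786, 455, 337, 792, 225, 113, 338, 451, 789, 336, 221, 557, 778, 431, 305, 736, 137, 873, 106, 75, 181, 256, 437, 693, 226, 15, 241, 256, 497, 753, 346, 195, 541, 736, 373, 205, 578, 783, 457, 336, 793, 225, 114, 339, 453, 792, 341, 229, 570, 799, 465, 360, 825, 281, 202, 483, 685, 264, 45, 309, 354, 663, 113, 776, 889, 761, 746, 603, 445, 144, 589, 733, 418, 247, 665, 8, 673, 681, 450
F(111) mod 904 = 450


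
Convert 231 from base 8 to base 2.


231 (base 8) = 153 (decimal)
153 (decimal) = 10011001 (base 2)


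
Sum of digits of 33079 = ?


3 + 3 + 0 + 7 + 9 = 22


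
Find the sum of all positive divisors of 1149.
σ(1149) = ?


Divisors of 1149: 1, 3, 383, 1149
Sum = 1 + 3 + 383 + 1149 = 1536

σ(1149) = 1536


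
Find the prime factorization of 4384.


4384 / 2 = 2192
2192 / 2 = 1096
1096 / 2 = 548
548 / 2 = 274
274 / 2 = 137
137 / 137 = 1
4384 = 2^5 × 137


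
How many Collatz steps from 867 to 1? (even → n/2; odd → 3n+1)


867 → 2602 → 1301 → 3904 → 1952 → 976 → 488 → 244 → 122 → 61 → 184 → 92 → 46 → 23 → 70 → 35 → 106 → 53 → 160 → 80 → 40 → 20 → 10 → 5 → 16 → 8 → 4 → 2 → 1
Total steps = 28

28 steps


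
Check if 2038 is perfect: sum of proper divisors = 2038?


Proper divisors of 2038: 1, 2, 1019
Sum = 1 + 2 + 1019 = 1022

No, 2038 is not perfect (1022 ≠ 2038)


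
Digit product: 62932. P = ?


6 × 2 × 9 × 3 × 2 = 648


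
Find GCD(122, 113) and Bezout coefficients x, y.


Tabular extended Euclidean (each row: r = 122*s + 113*t):
r=122, s=1, t=0
r=113, s=0, t=1
q=1: r=9, s=1, t=-1   [122*(1) + 113*(-1) = 9]
q=12: r=5, s=-12, t=13   [122*(-12) + 113*(13) = 5]
q=1: r=4, s=13, t=-14   [122*(13) + 113*(-14) = 4]
q=1: r=1, s=-25, t=27   [122*(-25) + 113*(27) = 1]
q=4: r=0, s=113, t=-122   [122*(113) + 113*(-122) = 0]
GCD = 1; from the row with r=1: x=-25, y=27
Check: 122*(-25) + 113*(27) = -3050 + 3051 = 1

GCD = 1, x = -25, y = 27


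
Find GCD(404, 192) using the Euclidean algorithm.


404 = 2 * 192 + 20
192 = 9 * 20 + 12
20 = 1 * 12 + 8
12 = 1 * 8 + 4
8 = 2 * 4 + 0
GCD = 4


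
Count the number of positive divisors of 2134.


2134 = 2^1 × 11^1 × 97^1
d(2134) = (1+1) × (1+1) × (1+1) = 8

8 divisors


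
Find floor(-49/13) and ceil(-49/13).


-49/13 = -3.7692
floor = -4
ceil = -3

floor = -4, ceil = -3


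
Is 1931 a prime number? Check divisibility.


Check divisors up to sqrt(1931) = 43.9431
No divisors found.
1931 is prime.

Yes, 1931 is prime


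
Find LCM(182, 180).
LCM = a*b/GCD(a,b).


GCD(182, 180) = 2
LCM = 182*180/2 = 32760/2 = 16380

LCM = 16380


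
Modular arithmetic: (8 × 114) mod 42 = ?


8 × 114 = 912
912 mod 42 = 30


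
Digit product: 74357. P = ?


7 × 4 × 3 × 5 × 7 = 2940


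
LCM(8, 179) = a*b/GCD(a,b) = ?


GCD(8, 179) = 1
LCM = 8*179/1 = 1432/1 = 1432

LCM = 1432


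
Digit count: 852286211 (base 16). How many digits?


852286211 in base 16 = 32CCDB03
Number of digits = 8

8 digits (base 16)


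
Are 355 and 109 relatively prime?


Euclidean algorithm:
355 = 3 * 109 + 28
109 = 3 * 28 + 25
28 = 1 * 25 + 3
25 = 8 * 3 + 1
3 = 3 * 1 + 0
GCD(355, 109) = 1

Yes, coprime (GCD = 1)


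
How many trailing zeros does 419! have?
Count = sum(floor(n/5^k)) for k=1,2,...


floor(419/5) = 83
floor(419/25) = 16
floor(419/125) = 3
Total = 102

102 trailing zeros


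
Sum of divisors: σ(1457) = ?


Divisors of 1457: 1, 31, 47, 1457
Sum = 1 + 31 + 47 + 1457 = 1536

σ(1457) = 1536


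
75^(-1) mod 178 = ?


Use the extended Euclidean algorithm on (178, 75); each row r = 178*s + 75*t:
r=178, s=1, t=0
r=75, s=0, t=1
q=2: r=28, s=1, t=-2   [178*(1) + 75*(-2) = 28]
q=2: r=19, s=-2, t=5   [178*(-2) + 75*(5) = 19]
q=1: r=9, s=3, t=-7   [178*(3) + 75*(-7) = 9]
q=2: r=1, s=-8, t=19   [178*(-8) + 75*(19) = 1]
q=9: r=0, s=75, t=-178   [178*(75) + 75*(-178) = 0]
GCD = 1 with t = 19, so 75*(19) ≡ 1 (mod 178)
Inverse = 19 mod 178 = 19
Check: 75 * 19 = 1425 ≡ 1 (mod 178)

75^(-1) ≡ 19 (mod 178)


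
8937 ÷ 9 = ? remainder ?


8937 = 9 * 993 + 0
Check: 8937 + 0 = 8937

q = 993, r = 0


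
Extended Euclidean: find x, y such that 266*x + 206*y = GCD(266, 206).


Tabular extended Euclidean (each row: r = 266*s + 206*t):
r=266, s=1, t=0
r=206, s=0, t=1
q=1: r=60, s=1, t=-1   [266*(1) + 206*(-1) = 60]
q=3: r=26, s=-3, t=4   [266*(-3) + 206*(4) = 26]
q=2: r=8, s=7, t=-9   [266*(7) + 206*(-9) = 8]
q=3: r=2, s=-24, t=31   [266*(-24) + 206*(31) = 2]
q=4: r=0, s=103, t=-133   [266*(103) + 206*(-133) = 0]
GCD = 2; from the row with r=2: x=-24, y=31
Check: 266*(-24) + 206*(31) = -6384 + 6386 = 2

GCD = 2, x = -24, y = 31


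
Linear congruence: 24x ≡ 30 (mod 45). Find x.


GCD(24, 45) = 3 divides 30
Divide: 8x ≡ 10 (mod 15)
x ≡ 5 (mod 15)


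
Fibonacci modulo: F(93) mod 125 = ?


F(k) mod 125 for k=1..93:
1, 1, 2, 3, 5, 8, 13, 21, 34, 55, 89, 19, 108, 2, 110, 112, 97, 84, 56, 15, 71, 86, 32, 118, 25, 18, 43, 61, 104, 40, 19, 59, 78, 12, 90, 102, 67, 44, 111, 30, 16, 46, 62, 108, 45, 28, 73, 101, 49, 25, 74, 99, 48, 22, 70, 92, 37, 4, 41, 45, 86, 6, 92, 98, 65, 38, 103, 16, 119, 10, 4, 14, 18, 32, 50, 82, 7, 89, 96, 60, 31, 91, 122, 88, 85, 48, 8, 56, 64, 120, 59, 54, 113
F(93) mod 125 = 113


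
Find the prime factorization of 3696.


3696 / 2 = 1848
1848 / 2 = 924
924 / 2 = 462
462 / 2 = 231
231 / 3 = 77
77 / 7 = 11
11 / 11 = 1
3696 = 2^4 × 3 × 7 × 11


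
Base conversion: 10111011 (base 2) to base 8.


10111011 (base 2) = 187 (decimal)
187 (decimal) = 273 (base 8)


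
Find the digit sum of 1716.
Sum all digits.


1 + 7 + 1 + 6 = 15


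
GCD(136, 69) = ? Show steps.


136 = 1 * 69 + 67
69 = 1 * 67 + 2
67 = 33 * 2 + 1
2 = 2 * 1 + 0
GCD = 1


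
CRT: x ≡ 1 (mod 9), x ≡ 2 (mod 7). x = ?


M = 9*7 = 63
M1 = M/9 = 7, M2 = M/7 = 9
M1^(-1) mod 9 = 4, M2^(-1) mod 7 = 4
x = 1*7*4 + 2*9*4 = 100
100 mod 63 = 37
Check: 37 mod 9 = 1 ✓, 37 mod 7 = 2 ✓

x ≡ 37 (mod 63)


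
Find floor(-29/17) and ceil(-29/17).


-29/17 = -1.7059
floor = -2
ceil = -1

floor = -2, ceil = -1


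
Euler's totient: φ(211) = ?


211 = 211
Prime factors: 211
φ(211) = 211 × (1-1/211)
= 211 × 210/211 = 210

φ(211) = 210


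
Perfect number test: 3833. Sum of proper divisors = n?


Proper divisors of 3833: 1
Sum = 1 = 1

No, 3833 is not perfect (1 ≠ 3833)


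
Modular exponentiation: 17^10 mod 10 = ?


17^1 mod 10 = 7
17^2 mod 10 = 9
17^3 mod 10 = 3
17^4 mod 10 = 1
17^5 mod 10 = 7
17^6 mod 10 = 9
17^7 mod 10 = 3
17^8 mod 10 = 1
17^9 mod 10 = 7
17^10 mod 10 = 9


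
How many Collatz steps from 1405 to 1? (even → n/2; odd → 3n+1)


1405 → 4216 → 2108 → 1054 → 527 → 1582 → 791 → 2374 → 1187 → 3562 → 1781 → 5344 → 2672 → 1336 → 668 → 334 → 167 → 502 → 251 → 754 → 377 → 1132 → 566 → 283 → 850 → 425 → 1276 → 638 → 319 → 958 → 479 → 1438 → 719 → 2158 → 1079 → 3238 → 1619 → 4858 → 2429 → 7288 → 3644 → 1822 → 911 → 2734 → 1367 → 4102 → 2051 → 6154 → 3077 → 9232 → 4616 → 2308 → 1154 → 577 → 1732 → 866 → 433 → 1300 → 650 → 325 → 976 → 488 → 244 → 122 → 61 → 184 → 92 → 46 → 23 → 70 → 35 → 106 → 53 → 160 → 80 → 40 → 20 → 10 → 5 → 16 → 8 → 4 → 2 → 1
Total steps = 83

83 steps


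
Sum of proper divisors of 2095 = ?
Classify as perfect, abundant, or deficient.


Proper divisors: 1, 5, 419
Sum = 1 + 5 + 419 = 425
425 < 2095 → deficient

s(2095) = 425 (deficient)


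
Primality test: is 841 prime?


841 / 29 = 29 (exact division)
841 is NOT prime.

No, 841 is not prime


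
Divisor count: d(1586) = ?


1586 = 2^1 × 13^1 × 61^1
d(1586) = (1+1) × (1+1) × (1+1) = 8

8 divisors


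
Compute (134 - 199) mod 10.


134 - 199 = -65
-65 mod 10 = 5


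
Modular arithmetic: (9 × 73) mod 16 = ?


9 × 73 = 657
657 mod 16 = 1


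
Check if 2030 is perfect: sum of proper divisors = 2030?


Proper divisors of 2030: 1, 2, 5, 7, 10, 14, 29, 35, 58, 70, 145, 203, 290, 406, 1015
Sum = 1 + 2 + 5 + 7 + 10 + 14 + 29 + 35 + 58 + 70 + 145 + 203 + 290 + 406 + 1015 = 2290

No, 2030 is not perfect (2290 ≠ 2030)


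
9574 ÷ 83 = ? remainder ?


9574 = 83 * 115 + 29
Check: 9545 + 29 = 9574

q = 115, r = 29


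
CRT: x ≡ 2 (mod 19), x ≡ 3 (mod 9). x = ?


M = 19*9 = 171
M1 = M/19 = 9, M2 = M/9 = 19
M1^(-1) mod 19 = 17, M2^(-1) mod 9 = 1
x = 2*9*17 + 3*19*1 = 363
363 mod 171 = 21
Check: 21 mod 19 = 2 ✓, 21 mod 9 = 3 ✓

x ≡ 21 (mod 171)


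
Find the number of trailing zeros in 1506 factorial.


floor(1506/5) = 301
floor(1506/25) = 60
floor(1506/125) = 12
floor(1506/625) = 2
Total = 375

375 trailing zeros


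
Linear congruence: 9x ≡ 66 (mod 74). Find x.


GCD(9, 74) = 1, unique solution
a^(-1) mod 74 = 33
x = 33 * 66 mod 74 = 32

x ≡ 32 (mod 74)


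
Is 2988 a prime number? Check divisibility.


2988 / 2 = 1494 (exact division)
2988 is NOT prime.

No, 2988 is not prime


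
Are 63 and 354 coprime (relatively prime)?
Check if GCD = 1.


Euclidean algorithm:
354 = 5 * 63 + 39
63 = 1 * 39 + 24
39 = 1 * 24 + 15
24 = 1 * 15 + 9
15 = 1 * 9 + 6
9 = 1 * 6 + 3
6 = 2 * 3 + 0
GCD(63, 354) = 3

No, not coprime (GCD = 3)


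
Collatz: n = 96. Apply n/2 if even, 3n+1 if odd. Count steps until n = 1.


96 → 48 → 24 → 12 → 6 → 3 → 10 → 5 → 16 → 8 → 4 → 2 → 1
Total steps = 12

12 steps


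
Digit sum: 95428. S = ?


9 + 5 + 4 + 2 + 8 = 28


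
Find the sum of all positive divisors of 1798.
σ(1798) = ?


Divisors of 1798: 1, 2, 29, 31, 58, 62, 899, 1798
Sum = 1 + 2 + 29 + 31 + 58 + 62 + 899 + 1798 = 2880

σ(1798) = 2880


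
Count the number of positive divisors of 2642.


2642 = 2^1 × 1321^1
d(2642) = (1+1) × (1+1) = 4

4 divisors


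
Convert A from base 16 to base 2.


A (base 16) = 10 (decimal)
10 (decimal) = 1010 (base 2)


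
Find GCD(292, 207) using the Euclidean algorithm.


292 = 1 * 207 + 85
207 = 2 * 85 + 37
85 = 2 * 37 + 11
37 = 3 * 11 + 4
11 = 2 * 4 + 3
4 = 1 * 3 + 1
3 = 3 * 1 + 0
GCD = 1


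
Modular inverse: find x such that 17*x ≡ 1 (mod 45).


Use the extended Euclidean algorithm on (45, 17); each row r = 45*s + 17*t:
r=45, s=1, t=0
r=17, s=0, t=1
q=2: r=11, s=1, t=-2   [45*(1) + 17*(-2) = 11]
q=1: r=6, s=-1, t=3   [45*(-1) + 17*(3) = 6]
q=1: r=5, s=2, t=-5   [45*(2) + 17*(-5) = 5]
q=1: r=1, s=-3, t=8   [45*(-3) + 17*(8) = 1]
q=5: r=0, s=17, t=-45   [45*(17) + 17*(-45) = 0]
GCD = 1 with t = 8, so 17*(8) ≡ 1 (mod 45)
Inverse = 8 mod 45 = 8
Check: 17 * 8 = 136 ≡ 1 (mod 45)

17^(-1) ≡ 8 (mod 45)


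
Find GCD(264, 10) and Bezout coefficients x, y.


Tabular extended Euclidean (each row: r = 264*s + 10*t):
r=264, s=1, t=0
r=10, s=0, t=1
q=26: r=4, s=1, t=-26   [264*(1) + 10*(-26) = 4]
q=2: r=2, s=-2, t=53   [264*(-2) + 10*(53) = 2]
q=2: r=0, s=5, t=-132   [264*(5) + 10*(-132) = 0]
GCD = 2; from the row with r=2: x=-2, y=53
Check: 264*(-2) + 10*(53) = -528 + 530 = 2

GCD = 2, x = -2, y = 53


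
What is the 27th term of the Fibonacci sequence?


Sequence: 1, 1, 2, 3, 5, 8, 13, 21, 34, 55, 89, 144, 233, 377, 610, 987, 1597, 2584, 4181, 6765, 10946, 17711, 28657, 46368, 75025, 121393, 196418
F(27) = 196418


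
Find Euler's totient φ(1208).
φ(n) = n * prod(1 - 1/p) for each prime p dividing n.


1208 = 2^3 × 151
Prime factors: 2, 151
φ(1208) = 1208 × (1-1/2) × (1-1/151)
= 1208 × 1/2 × 150/151 = 600

φ(1208) = 600


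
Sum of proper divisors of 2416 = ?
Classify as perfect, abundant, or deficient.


Proper divisors: 1, 2, 4, 8, 16, 151, 302, 604, 1208
Sum = 1 + 2 + 4 + 8 + 16 + 151 + 302 + 604 + 1208 = 2296
2296 < 2416 → deficient

s(2416) = 2296 (deficient)


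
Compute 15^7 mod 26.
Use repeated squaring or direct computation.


15^1 mod 26 = 15
15^2 mod 26 = 17
15^3 mod 26 = 21
15^4 mod 26 = 3
15^5 mod 26 = 19
15^6 mod 26 = 25
15^7 mod 26 = 11


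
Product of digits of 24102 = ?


2 × 4 × 1 × 0 × 2 = 0


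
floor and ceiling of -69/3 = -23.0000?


-69/3 = -23.0000
floor = -23
ceil = -23

floor = -23, ceil = -23


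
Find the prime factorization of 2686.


2686 / 2 = 1343
1343 / 17 = 79
79 / 79 = 1
2686 = 2 × 17 × 79


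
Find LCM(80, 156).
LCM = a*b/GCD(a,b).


GCD(80, 156) = 4
LCM = 80*156/4 = 12480/4 = 3120

LCM = 3120


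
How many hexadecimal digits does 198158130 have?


198158130 in base 16 = BCFA732
Number of digits = 7

7 digits (base 16)


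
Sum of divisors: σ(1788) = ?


Divisors of 1788: 1, 2, 3, 4, 6, 12, 149, 298, 447, 596, 894, 1788
Sum = 1 + 2 + 3 + 4 + 6 + 12 + 149 + 298 + 447 + 596 + 894 + 1788 = 4200

σ(1788) = 4200


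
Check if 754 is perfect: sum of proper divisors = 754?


Proper divisors of 754: 1, 2, 13, 26, 29, 58, 377
Sum = 1 + 2 + 13 + 26 + 29 + 58 + 377 = 506

No, 754 is not perfect (506 ≠ 754)


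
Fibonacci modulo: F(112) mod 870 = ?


F(k) mod 870 for k=1..112:
1, 1, 2, 3, 5, 8, 13, 21, 34, 55, 89, 144, 233, 377, 610, 117, 727, 844, 701, 675, 506, 311, 817, 258, 205, 463, 668, 261, 59, 320, 379, 699, 208, 37, 245, 282, 527, 809, 466, 405, 1, 406, 407, 813, 350, 293, 643, 66, 709, 775, 614, 519, 263, 782, 175, 87, 262, 349, 611, 90, 701, 791, 622, 543, 295, 838, 263, 231, 494, 725, 349, 204, 553, 757, 440, 327, 767, 224, 121, 345, 466, 811, 407, 348, 755, 233, 118, 351, 469, 820, 419, 369, 788, 287, 205, 492, 697, 319, 146, 465, 611, 206, 817, 153, 100, 253, 353, 606, 89, 695, 784, 609
F(112) mod 870 = 609


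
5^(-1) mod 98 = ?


Use the extended Euclidean algorithm on (98, 5); each row r = 98*s + 5*t:
r=98, s=1, t=0
r=5, s=0, t=1
q=19: r=3, s=1, t=-19   [98*(1) + 5*(-19) = 3]
q=1: r=2, s=-1, t=20   [98*(-1) + 5*(20) = 2]
q=1: r=1, s=2, t=-39   [98*(2) + 5*(-39) = 1]
q=2: r=0, s=-5, t=98   [98*(-5) + 5*(98) = 0]
GCD = 1 with t = -39, so 5*(-39) ≡ 1 (mod 98)
Inverse = -39 mod 98 = 59
Check: 5 * 59 = 295 ≡ 1 (mod 98)

5^(-1) ≡ 59 (mod 98)


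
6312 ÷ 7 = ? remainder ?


6312 = 7 * 901 + 5
Check: 6307 + 5 = 6312

q = 901, r = 5


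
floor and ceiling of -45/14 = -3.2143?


-45/14 = -3.2143
floor = -4
ceil = -3

floor = -4, ceil = -3


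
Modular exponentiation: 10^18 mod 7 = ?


10^1 mod 7 = 3
10^2 mod 7 = 2
10^3 mod 7 = 6
10^4 mod 7 = 4
10^5 mod 7 = 5
10^6 mod 7 = 1
10^7 mod 7 = 3
10^8 mod 7 = 2
10^9 mod 7 = 6
10^10 mod 7 = 4
10^11 mod 7 = 5
10^12 mod 7 = 1
10^13 mod 7 = 3
10^14 mod 7 = 2
10^15 mod 7 = 6
10^16 mod 7 = 4
10^17 mod 7 = 5
10^18 mod 7 = 1


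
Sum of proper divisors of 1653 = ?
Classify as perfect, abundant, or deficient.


Proper divisors: 1, 3, 19, 29, 57, 87, 551
Sum = 1 + 3 + 19 + 29 + 57 + 87 + 551 = 747
747 < 1653 → deficient

s(1653) = 747 (deficient)


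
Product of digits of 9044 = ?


9 × 0 × 4 × 4 = 0


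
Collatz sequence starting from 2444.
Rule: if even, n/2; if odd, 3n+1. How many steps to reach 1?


2444 → 1222 → 611 → 1834 → 917 → 2752 → 1376 → 688 → 344 → 172 → 86 → 43 → 130 → 65 → 196 → 98 → 49 → 148 → 74 → 37 → 112 → 56 → 28 → 14 → 7 → 22 → 11 → 34 → 17 → 52 → 26 → 13 → 40 → 20 → 10 → 5 → 16 → 8 → 4 → 2 → 1
Total steps = 40

40 steps


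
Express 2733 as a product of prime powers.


2733 / 3 = 911
911 / 911 = 1
2733 = 3 × 911


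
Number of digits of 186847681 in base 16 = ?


186847681 in base 16 = B2311C1
Number of digits = 7

7 digits (base 16)


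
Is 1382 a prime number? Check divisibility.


1382 / 2 = 691 (exact division)
1382 is NOT prime.

No, 1382 is not prime


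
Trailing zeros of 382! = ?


floor(382/5) = 76
floor(382/25) = 15
floor(382/125) = 3
Total = 94

94 trailing zeros


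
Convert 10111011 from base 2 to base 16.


10111011 (base 2) = 187 (decimal)
187 (decimal) = BB (base 16)


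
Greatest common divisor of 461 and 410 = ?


461 = 1 * 410 + 51
410 = 8 * 51 + 2
51 = 25 * 2 + 1
2 = 2 * 1 + 0
GCD = 1


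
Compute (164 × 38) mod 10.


164 × 38 = 6232
6232 mod 10 = 2


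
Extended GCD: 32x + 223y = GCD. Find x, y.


Tabular extended Euclidean (each row: r = 32*s + 223*t):
r=32, s=1, t=0
r=223, s=0, t=1
q=0: r=32, s=1, t=0   [32*(1) + 223*(0) = 32]
q=6: r=31, s=-6, t=1   [32*(-6) + 223*(1) = 31]
q=1: r=1, s=7, t=-1   [32*(7) + 223*(-1) = 1]
q=31: r=0, s=-223, t=32   [32*(-223) + 223*(32) = 0]
GCD = 1; from the row with r=1: x=7, y=-1
Check: 32*(7) + 223*(-1) = 224 - 223 = 1

GCD = 1, x = 7, y = -1


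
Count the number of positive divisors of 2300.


2300 = 2^2 × 5^2 × 23^1
d(2300) = (2+1) × (2+1) × (1+1) = 18

18 divisors


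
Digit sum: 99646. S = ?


9 + 9 + 6 + 4 + 6 = 34


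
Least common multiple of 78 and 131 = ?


GCD(78, 131) = 1
LCM = 78*131/1 = 10218/1 = 10218

LCM = 10218


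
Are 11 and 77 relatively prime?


Euclidean algorithm:
77 = 7 * 11 + 0
GCD(11, 77) = 11

No, not coprime (GCD = 11)


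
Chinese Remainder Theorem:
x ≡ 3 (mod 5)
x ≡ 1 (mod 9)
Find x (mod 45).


M = 5*9 = 45
M1 = M/5 = 9, M2 = M/9 = 5
M1^(-1) mod 5 = 4, M2^(-1) mod 9 = 2
x = 3*9*4 + 1*5*2 = 118
118 mod 45 = 28
Check: 28 mod 5 = 3 ✓, 28 mod 9 = 1 ✓

x ≡ 28 (mod 45)


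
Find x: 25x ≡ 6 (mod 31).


GCD(25, 31) = 1, unique solution
a^(-1) mod 31 = 5
x = 5 * 6 mod 31 = 30

x ≡ 30 (mod 31)


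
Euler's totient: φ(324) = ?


324 = 2^2 × 3^4
Prime factors: 2, 3
φ(324) = 324 × (1-1/2) × (1-1/3)
= 324 × 1/2 × 2/3 = 108

φ(324) = 108


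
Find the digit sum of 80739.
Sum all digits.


8 + 0 + 7 + 3 + 9 = 27


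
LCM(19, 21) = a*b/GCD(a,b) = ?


GCD(19, 21) = 1
LCM = 19*21/1 = 399/1 = 399

LCM = 399


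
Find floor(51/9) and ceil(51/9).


51/9 = 5.6667
floor = 5
ceil = 6

floor = 5, ceil = 6


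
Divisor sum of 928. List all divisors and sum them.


Divisors of 928: 1, 2, 4, 8, 16, 29, 32, 58, 116, 232, 464, 928
Sum = 1 + 2 + 4 + 8 + 16 + 29 + 32 + 58 + 116 + 232 + 464 + 928 = 1890

σ(928) = 1890


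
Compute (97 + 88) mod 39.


97 + 88 = 185
185 mod 39 = 29


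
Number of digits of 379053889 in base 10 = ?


379053889 has 9 digits in base 10
floor(log10(379053889)) + 1 = floor(8.5787) + 1 = 9

9 digits (base 10)


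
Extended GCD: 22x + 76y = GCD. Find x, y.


Tabular extended Euclidean (each row: r = 22*s + 76*t):
r=22, s=1, t=0
r=76, s=0, t=1
q=0: r=22, s=1, t=0   [22*(1) + 76*(0) = 22]
q=3: r=10, s=-3, t=1   [22*(-3) + 76*(1) = 10]
q=2: r=2, s=7, t=-2   [22*(7) + 76*(-2) = 2]
q=5: r=0, s=-38, t=11   [22*(-38) + 76*(11) = 0]
GCD = 2; from the row with r=2: x=7, y=-2
Check: 22*(7) + 76*(-2) = 154 - 152 = 2

GCD = 2, x = 7, y = -2


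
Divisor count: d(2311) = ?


2311 = 2311^1
d(2311) = (1+1) = 2

2 divisors


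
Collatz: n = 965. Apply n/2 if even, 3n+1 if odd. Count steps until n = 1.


965 → 2896 → 1448 → 724 → 362 → 181 → 544 → 272 → 136 → 68 → 34 → 17 → 52 → 26 → 13 → 40 → 20 → 10 → 5 → 16 → 8 → 4 → 2 → 1
Total steps = 23

23 steps


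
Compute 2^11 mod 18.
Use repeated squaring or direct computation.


2^1 mod 18 = 2
2^2 mod 18 = 4
2^3 mod 18 = 8
2^4 mod 18 = 16
2^5 mod 18 = 14
2^6 mod 18 = 10
2^7 mod 18 = 2
2^8 mod 18 = 4
2^9 mod 18 = 8
2^10 mod 18 = 16
2^11 mod 18 = 14


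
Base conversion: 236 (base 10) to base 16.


236 (base 10) = 236 (decimal)
236 (decimal) = EC (base 16)


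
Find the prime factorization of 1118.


1118 / 2 = 559
559 / 13 = 43
43 / 43 = 1
1118 = 2 × 13 × 43


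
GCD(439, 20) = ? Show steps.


439 = 21 * 20 + 19
20 = 1 * 19 + 1
19 = 19 * 1 + 0
GCD = 1


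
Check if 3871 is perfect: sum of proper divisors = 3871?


Proper divisors of 3871: 1, 7, 49, 79, 553
Sum = 1 + 7 + 49 + 79 + 553 = 689

No, 3871 is not perfect (689 ≠ 3871)


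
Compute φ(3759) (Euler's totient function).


3759 = 3 × 7 × 179
Prime factors: 3, 7, 179
φ(3759) = 3759 × (1-1/3) × (1-1/7) × (1-1/179)
= 3759 × 2/3 × 6/7 × 178/179 = 2136

φ(3759) = 2136


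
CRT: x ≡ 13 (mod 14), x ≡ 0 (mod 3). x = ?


M = 14*3 = 42
M1 = M/14 = 3, M2 = M/3 = 14
M1^(-1) mod 14 = 5, M2^(-1) mod 3 = 2
x = 13*3*5 + 0*14*2 = 195
195 mod 42 = 27
Check: 27 mod 14 = 13 ✓, 27 mod 3 = 0 ✓

x ≡ 27 (mod 42)


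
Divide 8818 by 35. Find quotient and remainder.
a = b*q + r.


8818 = 35 * 251 + 33
Check: 8785 + 33 = 8818

q = 251, r = 33


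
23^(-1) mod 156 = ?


Use the extended Euclidean algorithm on (156, 23); each row r = 156*s + 23*t:
r=156, s=1, t=0
r=23, s=0, t=1
q=6: r=18, s=1, t=-6   [156*(1) + 23*(-6) = 18]
q=1: r=5, s=-1, t=7   [156*(-1) + 23*(7) = 5]
q=3: r=3, s=4, t=-27   [156*(4) + 23*(-27) = 3]
q=1: r=2, s=-5, t=34   [156*(-5) + 23*(34) = 2]
q=1: r=1, s=9, t=-61   [156*(9) + 23*(-61) = 1]
q=2: r=0, s=-23, t=156   [156*(-23) + 23*(156) = 0]
GCD = 1 with t = -61, so 23*(-61) ≡ 1 (mod 156)
Inverse = -61 mod 156 = 95
Check: 23 * 95 = 2185 ≡ 1 (mod 156)

23^(-1) ≡ 95 (mod 156)


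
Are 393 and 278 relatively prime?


Euclidean algorithm:
393 = 1 * 278 + 115
278 = 2 * 115 + 48
115 = 2 * 48 + 19
48 = 2 * 19 + 10
19 = 1 * 10 + 9
10 = 1 * 9 + 1
9 = 9 * 1 + 0
GCD(393, 278) = 1

Yes, coprime (GCD = 1)


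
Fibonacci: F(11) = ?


Sequence: 1, 1, 2, 3, 5, 8, 13, 21, 34, 55, 89
F(11) = 89


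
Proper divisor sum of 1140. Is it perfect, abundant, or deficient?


Proper divisors: 1, 2, 3, 4, 5, 6, 10, 12, 15, 19, 20, 30, 38, 57, 60, 76, 95, 114, 190, 228, 285, 380, 570
Sum = 1 + 2 + 3 + 4 + 5 + 6 + 10 + 12 + 15 + 19 + 20 + 30 + 38 + 57 + 60 + 76 + 95 + 114 + 190 + 228 + 285 + 380 + 570 = 2220
2220 > 1140 → abundant

s(1140) = 2220 (abundant)


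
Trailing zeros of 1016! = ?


floor(1016/5) = 203
floor(1016/25) = 40
floor(1016/125) = 8
floor(1016/625) = 1
Total = 252

252 trailing zeros


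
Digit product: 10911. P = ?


1 × 0 × 9 × 1 × 1 = 0


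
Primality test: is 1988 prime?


1988 / 2 = 994 (exact division)
1988 is NOT prime.

No, 1988 is not prime


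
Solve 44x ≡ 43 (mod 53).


GCD(44, 53) = 1, unique solution
a^(-1) mod 53 = 47
x = 47 * 43 mod 53 = 7

x ≡ 7 (mod 53)


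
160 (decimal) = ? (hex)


160 (base 10) = 160 (decimal)
160 (decimal) = A0 (base 16)


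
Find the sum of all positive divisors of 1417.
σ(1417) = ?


Divisors of 1417: 1, 13, 109, 1417
Sum = 1 + 13 + 109 + 1417 = 1540

σ(1417) = 1540


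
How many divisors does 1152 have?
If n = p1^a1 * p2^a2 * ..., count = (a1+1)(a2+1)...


1152 = 2^7 × 3^2
d(1152) = (7+1) × (2+1) = 24

24 divisors


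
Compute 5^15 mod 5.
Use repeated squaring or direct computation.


5^1 mod 5 = 0
5^2 mod 5 = 0
5^3 mod 5 = 0
5^4 mod 5 = 0
5^5 mod 5 = 0
5^6 mod 5 = 0
5^7 mod 5 = 0
5^8 mod 5 = 0
5^9 mod 5 = 0
5^10 mod 5 = 0
5^11 mod 5 = 0
5^12 mod 5 = 0
5^13 mod 5 = 0
5^14 mod 5 = 0
5^15 mod 5 = 0


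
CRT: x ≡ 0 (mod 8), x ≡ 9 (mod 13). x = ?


M = 8*13 = 104
M1 = M/8 = 13, M2 = M/13 = 8
M1^(-1) mod 8 = 5, M2^(-1) mod 13 = 5
x = 0*13*5 + 9*8*5 = 360
360 mod 104 = 48
Check: 48 mod 8 = 0 ✓, 48 mod 13 = 9 ✓

x ≡ 48 (mod 104)


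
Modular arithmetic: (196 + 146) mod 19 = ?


196 + 146 = 342
342 mod 19 = 0


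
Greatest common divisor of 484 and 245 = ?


484 = 1 * 245 + 239
245 = 1 * 239 + 6
239 = 39 * 6 + 5
6 = 1 * 5 + 1
5 = 5 * 1 + 0
GCD = 1


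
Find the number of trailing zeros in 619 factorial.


floor(619/5) = 123
floor(619/25) = 24
floor(619/125) = 4
Total = 151

151 trailing zeros


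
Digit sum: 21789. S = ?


2 + 1 + 7 + 8 + 9 = 27


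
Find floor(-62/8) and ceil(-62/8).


-62/8 = -7.7500
floor = -8
ceil = -7

floor = -8, ceil = -7


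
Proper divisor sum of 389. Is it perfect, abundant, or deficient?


Proper divisors: 1
Sum = 1 = 1
1 < 389 → deficient

s(389) = 1 (deficient)


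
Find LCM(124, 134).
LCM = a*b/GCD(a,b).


GCD(124, 134) = 2
LCM = 124*134/2 = 16616/2 = 8308

LCM = 8308


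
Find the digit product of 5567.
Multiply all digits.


5 × 5 × 6 × 7 = 1050


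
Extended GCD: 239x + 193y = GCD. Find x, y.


Tabular extended Euclidean (each row: r = 239*s + 193*t):
r=239, s=1, t=0
r=193, s=0, t=1
q=1: r=46, s=1, t=-1   [239*(1) + 193*(-1) = 46]
q=4: r=9, s=-4, t=5   [239*(-4) + 193*(5) = 9]
q=5: r=1, s=21, t=-26   [239*(21) + 193*(-26) = 1]
q=9: r=0, s=-193, t=239   [239*(-193) + 193*(239) = 0]
GCD = 1; from the row with r=1: x=21, y=-26
Check: 239*(21) + 193*(-26) = 5019 - 5018 = 1

GCD = 1, x = 21, y = -26


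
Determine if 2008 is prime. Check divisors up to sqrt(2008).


2008 / 2 = 1004 (exact division)
2008 is NOT prime.

No, 2008 is not prime


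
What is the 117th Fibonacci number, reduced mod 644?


F(k) mod 644 for k=1..117:
1, 1, 2, 3, 5, 8, 13, 21, 34, 55, 89, 144, 233, 377, 610, 343, 309, 8, 317, 325, 642, 323, 321, 0, 321, 321, 642, 319, 317, 636, 309, 301, 610, 267, 233, 500, 89, 589, 34, 623, 13, 636, 5, 641, 2, 643, 1, 0, 1, 1, 2, 3, 5, 8, 13, 21, 34, 55, 89, 144, 233, 377, 610, 343, 309, 8, 317, 325, 642, 323, 321, 0, 321, 321, 642, 319, 317, 636, 309, 301, 610, 267, 233, 500, 89, 589, 34, 623, 13, 636, 5, 641, 2, 643, 1, 0, 1, 1, 2, 3, 5, 8, 13, 21, 34, 55, 89, 144, 233, 377, 610, 343, 309, 8, 317, 325, 642
F(117) mod 644 = 642


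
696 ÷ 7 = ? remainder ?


696 = 7 * 99 + 3
Check: 693 + 3 = 696

q = 99, r = 3


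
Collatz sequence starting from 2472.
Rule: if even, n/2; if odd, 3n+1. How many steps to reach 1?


2472 → 1236 → 618 → 309 → 928 → 464 → 232 → 116 → 58 → 29 → 88 → 44 → 22 → 11 → 34 → 17 → 52 → 26 → 13 → 40 → 20 → 10 → 5 → 16 → 8 → 4 → 2 → 1
Total steps = 27

27 steps


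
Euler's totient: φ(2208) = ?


2208 = 2^5 × 3 × 23
Prime factors: 2, 3, 23
φ(2208) = 2208 × (1-1/2) × (1-1/3) × (1-1/23)
= 2208 × 1/2 × 2/3 × 22/23 = 704

φ(2208) = 704


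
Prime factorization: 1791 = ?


1791 / 3 = 597
597 / 3 = 199
199 / 199 = 1
1791 = 3^2 × 199


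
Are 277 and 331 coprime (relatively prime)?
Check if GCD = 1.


Euclidean algorithm:
331 = 1 * 277 + 54
277 = 5 * 54 + 7
54 = 7 * 7 + 5
7 = 1 * 5 + 2
5 = 2 * 2 + 1
2 = 2 * 1 + 0
GCD(277, 331) = 1

Yes, coprime (GCD = 1)


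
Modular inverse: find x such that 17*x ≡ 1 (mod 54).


Use the extended Euclidean algorithm on (54, 17); each row r = 54*s + 17*t:
r=54, s=1, t=0
r=17, s=0, t=1
q=3: r=3, s=1, t=-3   [54*(1) + 17*(-3) = 3]
q=5: r=2, s=-5, t=16   [54*(-5) + 17*(16) = 2]
q=1: r=1, s=6, t=-19   [54*(6) + 17*(-19) = 1]
q=2: r=0, s=-17, t=54   [54*(-17) + 17*(54) = 0]
GCD = 1 with t = -19, so 17*(-19) ≡ 1 (mod 54)
Inverse = -19 mod 54 = 35
Check: 17 * 35 = 595 ≡ 1 (mod 54)

17^(-1) ≡ 35 (mod 54)


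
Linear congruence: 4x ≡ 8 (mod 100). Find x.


GCD(4, 100) = 4 divides 8
Divide: 1x ≡ 2 (mod 25)
x ≡ 2 (mod 25)


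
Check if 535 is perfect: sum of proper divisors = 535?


Proper divisors of 535: 1, 5, 107
Sum = 1 + 5 + 107 = 113

No, 535 is not perfect (113 ≠ 535)


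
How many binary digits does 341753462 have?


341753462 in base 2 = 10100010111101011111001110110
Number of digits = 29

29 digits (base 2)


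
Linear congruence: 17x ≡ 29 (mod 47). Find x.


GCD(17, 47) = 1, unique solution
a^(-1) mod 47 = 36
x = 36 * 29 mod 47 = 10

x ≡ 10 (mod 47)


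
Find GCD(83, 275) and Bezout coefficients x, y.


Tabular extended Euclidean (each row: r = 83*s + 275*t):
r=83, s=1, t=0
r=275, s=0, t=1
q=0: r=83, s=1, t=0   [83*(1) + 275*(0) = 83]
q=3: r=26, s=-3, t=1   [83*(-3) + 275*(1) = 26]
q=3: r=5, s=10, t=-3   [83*(10) + 275*(-3) = 5]
q=5: r=1, s=-53, t=16   [83*(-53) + 275*(16) = 1]
q=5: r=0, s=275, t=-83   [83*(275) + 275*(-83) = 0]
GCD = 1; from the row with r=1: x=-53, y=16
Check: 83*(-53) + 275*(16) = -4399 + 4400 = 1

GCD = 1, x = -53, y = 16


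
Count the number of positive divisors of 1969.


1969 = 11^1 × 179^1
d(1969) = (1+1) × (1+1) = 4

4 divisors


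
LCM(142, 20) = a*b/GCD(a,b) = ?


GCD(142, 20) = 2
LCM = 142*20/2 = 2840/2 = 1420

LCM = 1420


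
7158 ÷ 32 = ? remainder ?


7158 = 32 * 223 + 22
Check: 7136 + 22 = 7158

q = 223, r = 22


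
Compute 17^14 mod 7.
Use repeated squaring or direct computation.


17^1 mod 7 = 3
17^2 mod 7 = 2
17^3 mod 7 = 6
17^4 mod 7 = 4
17^5 mod 7 = 5
17^6 mod 7 = 1
17^7 mod 7 = 3
17^8 mod 7 = 2
17^9 mod 7 = 6
17^10 mod 7 = 4
17^11 mod 7 = 5
17^12 mod 7 = 1
17^13 mod 7 = 3
17^14 mod 7 = 2


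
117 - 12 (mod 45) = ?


117 - 12 = 105
105 mod 45 = 15


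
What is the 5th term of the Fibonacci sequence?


Sequence: 1, 1, 2, 3, 5
F(5) = 5


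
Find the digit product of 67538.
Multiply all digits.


6 × 7 × 5 × 3 × 8 = 5040


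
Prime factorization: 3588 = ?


3588 / 2 = 1794
1794 / 2 = 897
897 / 3 = 299
299 / 13 = 23
23 / 23 = 1
3588 = 2^2 × 3 × 13 × 23


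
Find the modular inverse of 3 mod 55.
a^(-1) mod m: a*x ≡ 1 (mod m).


Use the extended Euclidean algorithm on (55, 3); each row r = 55*s + 3*t:
r=55, s=1, t=0
r=3, s=0, t=1
q=18: r=1, s=1, t=-18   [55*(1) + 3*(-18) = 1]
q=3: r=0, s=-3, t=55   [55*(-3) + 3*(55) = 0]
GCD = 1 with t = -18, so 3*(-18) ≡ 1 (mod 55)
Inverse = -18 mod 55 = 37
Check: 3 * 37 = 111 ≡ 1 (mod 55)

3^(-1) ≡ 37 (mod 55)


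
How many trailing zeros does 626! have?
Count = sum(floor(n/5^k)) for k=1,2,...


floor(626/5) = 125
floor(626/25) = 25
floor(626/125) = 5
floor(626/625) = 1
Total = 156

156 trailing zeros


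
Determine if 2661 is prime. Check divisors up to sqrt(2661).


2661 / 3 = 887 (exact division)
2661 is NOT prime.

No, 2661 is not prime


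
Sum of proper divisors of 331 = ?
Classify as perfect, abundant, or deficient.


Proper divisors: 1
Sum = 1 = 1
1 < 331 → deficient

s(331) = 1 (deficient)


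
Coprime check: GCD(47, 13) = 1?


Euclidean algorithm:
47 = 3 * 13 + 8
13 = 1 * 8 + 5
8 = 1 * 5 + 3
5 = 1 * 3 + 2
3 = 1 * 2 + 1
2 = 2 * 1 + 0
GCD(47, 13) = 1

Yes, coprime (GCD = 1)


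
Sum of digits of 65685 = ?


6 + 5 + 6 + 8 + 5 = 30


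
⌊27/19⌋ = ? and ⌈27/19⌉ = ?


27/19 = 1.4211
floor = 1
ceil = 2

floor = 1, ceil = 2


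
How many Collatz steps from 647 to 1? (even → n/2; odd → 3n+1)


647 → 1942 → 971 → 2914 → 1457 → 4372 → 2186 → 1093 → 3280 → 1640 → 820 → 410 → 205 → 616 → 308 → 154 → 77 → 232 → 116 → 58 → 29 → 88 → 44 → 22 → 11 → 34 → 17 → 52 → 26 → 13 → 40 → 20 → 10 → 5 → 16 → 8 → 4 → 2 → 1
Total steps = 38

38 steps


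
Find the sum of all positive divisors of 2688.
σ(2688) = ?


Divisors of 2688: 1, 2, 3, 4, 6, 7, 8, 12, 14, 16, 21, 24, 28, 32, 42, 48, 56, 64, 84, 96, 112, 128, 168, 192, 224, 336, 384, 448, 672, 896, 1344, 2688
Sum = 1 + 2 + 3 + 4 + 6 + 7 + 8 + 12 + 14 + 16 + 21 + 24 + 28 + 32 + 42 + 48 + 56 + 64 + 84 + 96 + 112 + 128 + 168 + 192 + 224 + 336 + 384 + 448 + 672 + 896 + 1344 + 2688 = 8160

σ(2688) = 8160


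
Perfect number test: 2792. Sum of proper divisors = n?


Proper divisors of 2792: 1, 2, 4, 8, 349, 698, 1396
Sum = 1 + 2 + 4 + 8 + 349 + 698 + 1396 = 2458

No, 2792 is not perfect (2458 ≠ 2792)


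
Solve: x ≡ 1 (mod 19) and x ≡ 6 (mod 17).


M = 19*17 = 323
M1 = M/19 = 17, M2 = M/17 = 19
M1^(-1) mod 19 = 9, M2^(-1) mod 17 = 9
x = 1*17*9 + 6*19*9 = 1179
1179 mod 323 = 210
Check: 210 mod 19 = 1 ✓, 210 mod 17 = 6 ✓

x ≡ 210 (mod 323)


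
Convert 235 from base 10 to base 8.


235 (base 10) = 235 (decimal)
235 (decimal) = 353 (base 8)


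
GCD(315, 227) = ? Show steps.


315 = 1 * 227 + 88
227 = 2 * 88 + 51
88 = 1 * 51 + 37
51 = 1 * 37 + 14
37 = 2 * 14 + 9
14 = 1 * 9 + 5
9 = 1 * 5 + 4
5 = 1 * 4 + 1
4 = 4 * 1 + 0
GCD = 1


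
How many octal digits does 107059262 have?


107059262 in base 8 = 630314076
Number of digits = 9

9 digits (base 8)


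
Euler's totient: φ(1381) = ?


1381 = 1381
Prime factors: 1381
φ(1381) = 1381 × (1-1/1381)
= 1381 × 1380/1381 = 1380

φ(1381) = 1380


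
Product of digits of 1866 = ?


1 × 8 × 6 × 6 = 288


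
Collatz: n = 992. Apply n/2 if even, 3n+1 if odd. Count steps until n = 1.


992 → 496 → 248 → 124 → 62 → 31 → 94 → 47 → 142 → 71 → 214 → 107 → 322 → 161 → 484 → 242 → 121 → 364 → 182 → 91 → 274 → 137 → 412 → 206 → 103 → 310 → 155 → 466 → 233 → 700 → 350 → 175 → 526 → 263 → 790 → 395 → 1186 → 593 → 1780 → 890 → 445 → 1336 → 668 → 334 → 167 → 502 → 251 → 754 → 377 → 1132 → 566 → 283 → 850 → 425 → 1276 → 638 → 319 → 958 → 479 → 1438 → 719 → 2158 → 1079 → 3238 → 1619 → 4858 → 2429 → 7288 → 3644 → 1822 → 911 → 2734 → 1367 → 4102 → 2051 → 6154 → 3077 → 9232 → 4616 → 2308 → 1154 → 577 → 1732 → 866 → 433 → 1300 → 650 → 325 → 976 → 488 → 244 → 122 → 61 → 184 → 92 → 46 → 23 → 70 → 35 → 106 → 53 → 160 → 80 → 40 → 20 → 10 → 5 → 16 → 8 → 4 → 2 → 1
Total steps = 111

111 steps


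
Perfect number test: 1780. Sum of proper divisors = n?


Proper divisors of 1780: 1, 2, 4, 5, 10, 20, 89, 178, 356, 445, 890
Sum = 1 + 2 + 4 + 5 + 10 + 20 + 89 + 178 + 356 + 445 + 890 = 2000

No, 1780 is not perfect (2000 ≠ 1780)


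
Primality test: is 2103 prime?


2103 / 3 = 701 (exact division)
2103 is NOT prime.

No, 2103 is not prime


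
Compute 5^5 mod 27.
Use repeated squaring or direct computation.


5^1 mod 27 = 5
5^2 mod 27 = 25
5^3 mod 27 = 17
5^4 mod 27 = 4
5^5 mod 27 = 20


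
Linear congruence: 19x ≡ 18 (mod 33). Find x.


GCD(19, 33) = 1, unique solution
a^(-1) mod 33 = 7
x = 7 * 18 mod 33 = 27

x ≡ 27 (mod 33)


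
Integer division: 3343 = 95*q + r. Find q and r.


3343 = 95 * 35 + 18
Check: 3325 + 18 = 3343

q = 35, r = 18


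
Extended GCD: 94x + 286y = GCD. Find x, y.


Tabular extended Euclidean (each row: r = 94*s + 286*t):
r=94, s=1, t=0
r=286, s=0, t=1
q=0: r=94, s=1, t=0   [94*(1) + 286*(0) = 94]
q=3: r=4, s=-3, t=1   [94*(-3) + 286*(1) = 4]
q=23: r=2, s=70, t=-23   [94*(70) + 286*(-23) = 2]
q=2: r=0, s=-143, t=47   [94*(-143) + 286*(47) = 0]
GCD = 2; from the row with r=2: x=70, y=-23
Check: 94*(70) + 286*(-23) = 6580 - 6578 = 2

GCD = 2, x = 70, y = -23


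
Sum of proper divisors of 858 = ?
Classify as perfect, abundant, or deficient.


Proper divisors: 1, 2, 3, 6, 11, 13, 22, 26, 33, 39, 66, 78, 143, 286, 429
Sum = 1 + 2 + 3 + 6 + 11 + 13 + 22 + 26 + 33 + 39 + 66 + 78 + 143 + 286 + 429 = 1158
1158 > 858 → abundant

s(858) = 1158 (abundant)


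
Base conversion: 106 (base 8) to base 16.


106 (base 8) = 70 (decimal)
70 (decimal) = 46 (base 16)


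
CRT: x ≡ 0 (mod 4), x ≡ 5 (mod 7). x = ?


M = 4*7 = 28
M1 = M/4 = 7, M2 = M/7 = 4
M1^(-1) mod 4 = 3, M2^(-1) mod 7 = 2
x = 0*7*3 + 5*4*2 = 40
40 mod 28 = 12
Check: 12 mod 4 = 0 ✓, 12 mod 7 = 5 ✓

x ≡ 12 (mod 28)


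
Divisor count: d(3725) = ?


3725 = 5^2 × 149^1
d(3725) = (2+1) × (1+1) = 6

6 divisors


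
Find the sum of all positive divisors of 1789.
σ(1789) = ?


Divisors of 1789: 1, 1789
Sum = 1 + 1789 = 1790

σ(1789) = 1790
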